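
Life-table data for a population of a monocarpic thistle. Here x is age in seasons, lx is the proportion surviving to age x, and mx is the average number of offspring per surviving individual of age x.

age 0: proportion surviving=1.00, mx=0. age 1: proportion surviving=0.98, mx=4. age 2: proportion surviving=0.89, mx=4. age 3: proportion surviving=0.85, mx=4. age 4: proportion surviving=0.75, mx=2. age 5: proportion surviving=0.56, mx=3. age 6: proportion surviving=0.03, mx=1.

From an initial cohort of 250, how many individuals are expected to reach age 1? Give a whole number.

245

Expected survivors = N0 · l_1 = 250 × 0.98 = 245 → 245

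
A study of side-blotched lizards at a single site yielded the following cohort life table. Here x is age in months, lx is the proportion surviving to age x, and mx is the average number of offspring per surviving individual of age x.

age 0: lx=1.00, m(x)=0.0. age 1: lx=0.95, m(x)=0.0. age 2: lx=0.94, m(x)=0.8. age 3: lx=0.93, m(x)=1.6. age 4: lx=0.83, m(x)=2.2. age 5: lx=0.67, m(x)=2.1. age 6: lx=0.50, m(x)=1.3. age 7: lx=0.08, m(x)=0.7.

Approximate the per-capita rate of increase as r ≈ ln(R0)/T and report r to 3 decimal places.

0.457

R0 = Σ lx·mx = 0 + 0 + 0.752 + 1.488 + 1.826 + 1.407 + 0.65 + 0.056 = 6.179
Σ x·lx·mx = 24.599; T = 24.599/6.179 = 3.98106…
r ≈ ln(R0)/T = ln(6.179)/3.98106… = 0.45745… → 0.457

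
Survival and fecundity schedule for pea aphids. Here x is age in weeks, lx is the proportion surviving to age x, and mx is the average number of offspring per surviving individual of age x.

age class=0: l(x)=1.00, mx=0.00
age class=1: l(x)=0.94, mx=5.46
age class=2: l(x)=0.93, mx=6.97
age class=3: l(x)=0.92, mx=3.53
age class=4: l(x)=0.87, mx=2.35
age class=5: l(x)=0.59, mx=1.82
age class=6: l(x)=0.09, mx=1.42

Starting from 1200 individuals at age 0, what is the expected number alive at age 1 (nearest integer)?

Expected survivors = N0 · l_1 = 1200 × 0.94 = 1128 → 1128

1128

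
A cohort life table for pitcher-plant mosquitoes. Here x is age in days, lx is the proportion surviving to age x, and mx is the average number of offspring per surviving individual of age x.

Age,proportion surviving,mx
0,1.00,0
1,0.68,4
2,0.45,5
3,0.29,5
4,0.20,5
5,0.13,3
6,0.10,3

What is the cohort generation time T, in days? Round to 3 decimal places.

lx·mx: 0, 2.72, 2.25, 1.45, 1, 0.39, 0.3 → R0 = 8.11
x·lx·mx: 0, 2.72, 4.5, 4.35, 4, 1.95, 1.8 → Σ = 19.32
T = 19.32 / 8.11 = 2.382244… → 2.382

2.382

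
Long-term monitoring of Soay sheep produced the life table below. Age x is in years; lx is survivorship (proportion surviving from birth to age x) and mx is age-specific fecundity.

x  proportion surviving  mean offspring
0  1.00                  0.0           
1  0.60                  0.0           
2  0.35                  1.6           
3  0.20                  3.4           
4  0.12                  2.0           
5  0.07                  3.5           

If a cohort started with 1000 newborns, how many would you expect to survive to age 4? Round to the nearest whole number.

Expected survivors = N0 · l_4 = 1000 × 0.12 = 120 → 120

120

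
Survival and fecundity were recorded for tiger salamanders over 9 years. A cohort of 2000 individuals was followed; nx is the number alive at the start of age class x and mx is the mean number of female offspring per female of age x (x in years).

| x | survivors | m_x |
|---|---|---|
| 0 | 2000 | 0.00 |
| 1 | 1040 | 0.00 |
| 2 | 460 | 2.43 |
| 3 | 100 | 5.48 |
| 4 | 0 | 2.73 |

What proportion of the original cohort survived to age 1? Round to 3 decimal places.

0.520

l_1 = n_1/n_0 = 1040/2000 = 0.52 → 0.520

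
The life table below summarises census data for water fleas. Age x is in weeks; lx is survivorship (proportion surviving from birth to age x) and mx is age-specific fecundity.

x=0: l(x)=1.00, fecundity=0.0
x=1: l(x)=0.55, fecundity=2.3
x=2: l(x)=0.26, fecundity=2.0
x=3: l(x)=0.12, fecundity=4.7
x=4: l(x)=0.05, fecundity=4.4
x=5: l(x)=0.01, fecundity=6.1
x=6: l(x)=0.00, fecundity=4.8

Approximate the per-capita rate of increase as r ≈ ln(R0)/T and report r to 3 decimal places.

0.491

R0 = Σ lx·mx = 0 + 1.265 + 0.52 + 0.564 + 0.22 + 0.061 + 0 = 2.63
Σ x·lx·mx = 5.182; T = 5.182/2.63 = 1.97034…
r ≈ ln(R0)/T = ln(2.63)/1.97034… = 0.49077… → 0.491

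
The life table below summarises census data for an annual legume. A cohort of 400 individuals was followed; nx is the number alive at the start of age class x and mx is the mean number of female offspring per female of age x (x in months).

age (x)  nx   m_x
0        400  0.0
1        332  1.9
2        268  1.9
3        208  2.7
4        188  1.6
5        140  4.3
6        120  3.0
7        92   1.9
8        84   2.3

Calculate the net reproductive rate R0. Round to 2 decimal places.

lx = nx/n0 = nx/400: 1, 0.83, 0.67, 0.52, 0.47, 0.35, 0.3, 0.23, 0.21
lx·mx by age: 0, 1.577, 1.273, 1.404, 0.752, 1.505, 0.9, 0.437, 0.483
R0 = Σ lx·mx = 8.331 → 8.33

8.33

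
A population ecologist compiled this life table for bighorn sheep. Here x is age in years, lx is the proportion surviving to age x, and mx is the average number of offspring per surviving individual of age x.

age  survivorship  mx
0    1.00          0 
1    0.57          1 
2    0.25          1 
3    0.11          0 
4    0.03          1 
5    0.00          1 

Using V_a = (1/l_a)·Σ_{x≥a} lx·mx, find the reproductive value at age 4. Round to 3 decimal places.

lx·mx for x ≥ 4: 0.03, 0 → sum = 0.03
V_4 = 0.03 / l_4 = 0.03 / 0.03 = 1 → 1.000

1.000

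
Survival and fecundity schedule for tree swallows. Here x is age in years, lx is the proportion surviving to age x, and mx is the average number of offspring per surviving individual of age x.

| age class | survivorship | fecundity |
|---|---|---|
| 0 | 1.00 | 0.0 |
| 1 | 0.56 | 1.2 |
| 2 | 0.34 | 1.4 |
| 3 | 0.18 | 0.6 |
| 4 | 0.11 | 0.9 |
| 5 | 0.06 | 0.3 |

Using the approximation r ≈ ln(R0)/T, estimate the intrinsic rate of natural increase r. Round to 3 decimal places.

0.179

R0 = Σ lx·mx = 0 + 0.672 + 0.476 + 0.108 + 0.099 + 0.018 = 1.373
Σ x·lx·mx = 2.434; T = 2.434/1.373 = 1.77276…
r ≈ ln(R0)/T = ln(1.373)/1.77276… = 0.17882… → 0.179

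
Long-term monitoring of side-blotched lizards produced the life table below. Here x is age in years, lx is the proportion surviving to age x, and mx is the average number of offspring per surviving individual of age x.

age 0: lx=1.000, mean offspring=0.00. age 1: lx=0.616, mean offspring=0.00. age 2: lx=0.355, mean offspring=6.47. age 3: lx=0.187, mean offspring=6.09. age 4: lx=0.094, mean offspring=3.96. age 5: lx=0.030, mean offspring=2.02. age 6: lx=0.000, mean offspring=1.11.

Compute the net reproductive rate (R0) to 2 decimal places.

lx·mx by age: 0, 0, 2.29685, 1.13883, 0.37224, 0.0606, 0
R0 = Σ lx·mx = 3.86852 → 3.87

3.87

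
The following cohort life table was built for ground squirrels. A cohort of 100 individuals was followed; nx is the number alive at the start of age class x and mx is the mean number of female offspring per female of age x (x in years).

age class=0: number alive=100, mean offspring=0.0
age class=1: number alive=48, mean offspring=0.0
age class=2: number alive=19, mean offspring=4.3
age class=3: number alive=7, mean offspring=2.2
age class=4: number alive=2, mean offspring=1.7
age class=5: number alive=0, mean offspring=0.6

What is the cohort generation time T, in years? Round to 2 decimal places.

lx = nx/n0 = nx/100: 1, 0.48, 0.19, 0.07, 0.02, 0
lx·mx: 0, 0, 0.817, 0.154, 0.034, 0 → R0 = 1.005
x·lx·mx: 0, 0, 1.634, 0.462, 0.136, 0 → Σ = 2.232
T = 2.232 / 1.005 = 2.220896… → 2.22

2.22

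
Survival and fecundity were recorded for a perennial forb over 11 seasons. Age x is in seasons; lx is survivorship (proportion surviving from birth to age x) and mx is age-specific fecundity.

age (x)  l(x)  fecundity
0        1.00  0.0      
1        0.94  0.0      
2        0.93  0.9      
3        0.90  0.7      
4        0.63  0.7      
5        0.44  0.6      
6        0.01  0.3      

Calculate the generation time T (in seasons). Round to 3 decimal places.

3.065

lx·mx: 0, 0, 0.837, 0.63, 0.441, 0.264, 0.003 → R0 = 2.175
x·lx·mx: 0, 0, 1.674, 1.89, 1.764, 1.32, 0.018 → Σ = 6.666
T = 6.666 / 2.175 = 3.064828… → 3.065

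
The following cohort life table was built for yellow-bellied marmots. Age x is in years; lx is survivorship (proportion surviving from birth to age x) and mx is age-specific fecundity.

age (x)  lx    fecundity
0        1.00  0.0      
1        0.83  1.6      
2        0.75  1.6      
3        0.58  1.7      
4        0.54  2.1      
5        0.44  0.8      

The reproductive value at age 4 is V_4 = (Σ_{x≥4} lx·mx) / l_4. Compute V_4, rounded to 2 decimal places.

2.75

lx·mx for x ≥ 4: 1.134, 0.352 → sum = 1.486
V_4 = 1.486 / l_4 = 1.486 / 0.54 = 2.751852… → 2.75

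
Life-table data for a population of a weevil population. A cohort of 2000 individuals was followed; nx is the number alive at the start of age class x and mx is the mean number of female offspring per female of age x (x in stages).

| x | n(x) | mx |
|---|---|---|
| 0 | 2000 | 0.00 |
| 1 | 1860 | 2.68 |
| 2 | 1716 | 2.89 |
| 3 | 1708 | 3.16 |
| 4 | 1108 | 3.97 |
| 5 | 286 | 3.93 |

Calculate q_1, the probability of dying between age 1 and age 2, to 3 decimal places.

0.077

lx = nx/n0 = nx/2000: 1, 0.93, 0.858, 0.854, 0.554, 0.143
q_1 = (l_1 − l_2) / l_1 = (0.93 − 0.858) / 0.93
     = 0.072 / 0.93 = 0.077419… → 0.077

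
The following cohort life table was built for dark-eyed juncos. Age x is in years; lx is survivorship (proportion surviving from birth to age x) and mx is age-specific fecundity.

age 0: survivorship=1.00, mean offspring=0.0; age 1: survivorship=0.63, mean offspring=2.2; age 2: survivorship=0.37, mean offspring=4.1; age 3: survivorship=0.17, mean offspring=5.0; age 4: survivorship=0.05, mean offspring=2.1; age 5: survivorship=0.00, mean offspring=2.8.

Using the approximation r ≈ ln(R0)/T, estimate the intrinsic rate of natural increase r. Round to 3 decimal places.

R0 = Σ lx·mx = 0 + 1.386 + 1.517 + 0.85 + 0.105 + 0 = 3.858
Σ x·lx·mx = 7.39; T = 7.39/3.858 = 1.9155…
r ≈ ln(R0)/T = ln(3.858)/1.9155… = 0.70485… → 0.705

0.705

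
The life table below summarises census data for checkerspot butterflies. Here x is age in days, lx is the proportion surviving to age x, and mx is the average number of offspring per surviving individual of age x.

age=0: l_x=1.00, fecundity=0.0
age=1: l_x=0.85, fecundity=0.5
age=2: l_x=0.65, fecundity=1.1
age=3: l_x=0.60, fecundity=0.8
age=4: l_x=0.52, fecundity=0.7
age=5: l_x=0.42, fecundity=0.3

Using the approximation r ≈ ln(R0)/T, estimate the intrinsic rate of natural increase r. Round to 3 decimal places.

0.293

R0 = Σ lx·mx = 0 + 0.425 + 0.715 + 0.48 + 0.364 + 0.126 = 2.11
Σ x·lx·mx = 5.381; T = 5.381/2.11 = 2.55024…
r ≈ ln(R0)/T = ln(2.11)/2.55024… = 0.29279… → 0.293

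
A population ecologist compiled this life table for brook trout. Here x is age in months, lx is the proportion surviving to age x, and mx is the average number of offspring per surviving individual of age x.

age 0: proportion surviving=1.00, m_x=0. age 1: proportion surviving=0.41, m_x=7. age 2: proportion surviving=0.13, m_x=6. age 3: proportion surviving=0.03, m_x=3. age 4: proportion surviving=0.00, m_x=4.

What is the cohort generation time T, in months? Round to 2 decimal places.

1.26

lx·mx: 0, 2.87, 0.78, 0.09, 0 → R0 = 3.74
x·lx·mx: 0, 2.87, 1.56, 0.27, 0 → Σ = 4.7
T = 4.7 / 3.74 = 1.256684… → 1.26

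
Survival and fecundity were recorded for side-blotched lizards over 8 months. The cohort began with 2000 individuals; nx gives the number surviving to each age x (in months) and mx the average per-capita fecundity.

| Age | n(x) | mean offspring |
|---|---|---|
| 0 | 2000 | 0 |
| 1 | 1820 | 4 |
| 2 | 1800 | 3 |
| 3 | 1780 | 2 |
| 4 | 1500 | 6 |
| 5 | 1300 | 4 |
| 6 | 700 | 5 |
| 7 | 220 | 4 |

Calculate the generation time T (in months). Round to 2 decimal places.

lx = nx/n0 = nx/2000: 1, 0.91, 0.9, 0.89, 0.75, 0.65, 0.35, 0.11
lx·mx: 0, 3.64, 2.7, 1.78, 4.5, 2.6, 1.75, 0.44 → R0 = 17.41
x·lx·mx: 0, 3.64, 5.4, 5.34, 18, 13, 10.5, 3.08 → Σ = 58.96
T = 58.96 / 17.41 = 3.386559… → 3.39

3.39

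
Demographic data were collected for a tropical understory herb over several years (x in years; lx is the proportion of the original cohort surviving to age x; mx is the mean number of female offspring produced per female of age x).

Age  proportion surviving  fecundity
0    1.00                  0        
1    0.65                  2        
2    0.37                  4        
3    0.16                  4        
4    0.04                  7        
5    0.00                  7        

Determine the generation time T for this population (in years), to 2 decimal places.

1.97

lx·mx: 0, 1.3, 1.48, 0.64, 0.28, 0 → R0 = 3.7
x·lx·mx: 0, 1.3, 2.96, 1.92, 1.12, 0 → Σ = 7.3
T = 7.3 / 3.7 = 1.972973… → 1.97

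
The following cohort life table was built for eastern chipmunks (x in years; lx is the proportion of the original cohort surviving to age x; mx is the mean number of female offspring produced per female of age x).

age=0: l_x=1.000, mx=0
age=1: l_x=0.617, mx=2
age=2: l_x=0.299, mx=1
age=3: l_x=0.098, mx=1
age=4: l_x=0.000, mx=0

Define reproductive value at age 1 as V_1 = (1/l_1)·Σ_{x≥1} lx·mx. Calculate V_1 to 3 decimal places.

lx·mx for x ≥ 1: 1.234, 0.299, 0.098, 0 → sum = 1.631
V_1 = 1.631 / l_1 = 1.631 / 0.617 = 2.643436… → 2.643

2.643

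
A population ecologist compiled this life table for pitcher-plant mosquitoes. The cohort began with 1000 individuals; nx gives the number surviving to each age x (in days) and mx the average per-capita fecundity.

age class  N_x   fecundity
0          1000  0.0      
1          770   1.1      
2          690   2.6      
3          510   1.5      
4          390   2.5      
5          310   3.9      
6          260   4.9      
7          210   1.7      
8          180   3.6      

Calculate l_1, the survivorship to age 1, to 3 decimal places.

0.770

l_1 = n_1/n_0 = 770/1000 = 0.77 → 0.770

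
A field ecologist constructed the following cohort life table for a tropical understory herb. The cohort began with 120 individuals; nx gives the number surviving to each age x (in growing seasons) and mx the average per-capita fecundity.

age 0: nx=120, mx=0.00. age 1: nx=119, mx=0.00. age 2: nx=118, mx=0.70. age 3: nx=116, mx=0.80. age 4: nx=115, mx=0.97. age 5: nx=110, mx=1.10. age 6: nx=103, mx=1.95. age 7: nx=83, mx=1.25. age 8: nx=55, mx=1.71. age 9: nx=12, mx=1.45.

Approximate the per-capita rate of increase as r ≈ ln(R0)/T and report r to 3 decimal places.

lx = nx/n0 = nx/120: 1, 0.99167…, 0.98333…, 0.96667…, 0.95833…, 0.91667…, 0.85833…, 0.69167…, 0.45833…, 0.1
R0 = Σ lx·mx = 0 + 0 + 0.68833… + 0.77333… + 0.92958… + 1.00833… + 1.67375… + 0.86458… + 0.78375… + 0.145 = 6.866667…
Σ x·lx·mx = 36.12625…; T = 36.12625…/6.866667… = 5.2611…
r ≈ ln(R0)/T = ln(6.866667…)/5.2611… = 0.36621… → 0.366

0.366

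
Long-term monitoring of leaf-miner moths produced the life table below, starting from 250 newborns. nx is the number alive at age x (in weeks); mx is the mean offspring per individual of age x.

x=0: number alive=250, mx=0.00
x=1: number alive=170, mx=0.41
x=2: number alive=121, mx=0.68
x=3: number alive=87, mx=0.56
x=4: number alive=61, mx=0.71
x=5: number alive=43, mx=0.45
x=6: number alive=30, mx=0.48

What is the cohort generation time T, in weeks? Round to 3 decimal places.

lx = nx/n0 = nx/250: 1, 0.68, 0.484, 0.348, 0.244, 0.172, 0.12
lx·mx: 0, 0.2788, 0.32912, 0.19488, 0.17324, 0.0774, 0.0576 → R0 = 1.11104
x·lx·mx: 0, 0.2788, 0.65824, 0.58464, 0.69296, 0.387, 0.3456 → Σ = 2.94724
T = 2.94724 / 1.11104 = 2.652686… → 2.653

2.653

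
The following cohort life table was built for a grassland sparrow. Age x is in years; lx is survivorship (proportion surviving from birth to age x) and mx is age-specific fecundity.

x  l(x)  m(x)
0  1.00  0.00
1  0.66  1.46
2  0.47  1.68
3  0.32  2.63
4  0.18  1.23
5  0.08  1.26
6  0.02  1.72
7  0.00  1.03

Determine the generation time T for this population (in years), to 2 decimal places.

2.26

lx·mx: 0, 0.9636, 0.7896, 0.8416, 0.2214, 0.1008, 0.0344, 0 → R0 = 2.9514
x·lx·mx: 0, 0.9636, 1.5792, 2.5248, 0.8856, 0.504, 0.2064, 0 → Σ = 6.6636
T = 6.6636 / 2.9514 = 2.257776… → 2.26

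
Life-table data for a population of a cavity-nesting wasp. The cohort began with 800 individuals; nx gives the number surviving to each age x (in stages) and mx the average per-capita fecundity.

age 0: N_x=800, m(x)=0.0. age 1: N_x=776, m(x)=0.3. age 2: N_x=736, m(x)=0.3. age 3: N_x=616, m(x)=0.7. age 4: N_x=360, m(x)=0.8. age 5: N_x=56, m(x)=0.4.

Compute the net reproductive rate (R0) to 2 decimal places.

1.49

lx = nx/n0 = nx/800: 1, 0.97, 0.92, 0.77, 0.45, 0.07
lx·mx by age: 0, 0.291, 0.276, 0.539, 0.36, 0.028
R0 = Σ lx·mx = 1.494 → 1.49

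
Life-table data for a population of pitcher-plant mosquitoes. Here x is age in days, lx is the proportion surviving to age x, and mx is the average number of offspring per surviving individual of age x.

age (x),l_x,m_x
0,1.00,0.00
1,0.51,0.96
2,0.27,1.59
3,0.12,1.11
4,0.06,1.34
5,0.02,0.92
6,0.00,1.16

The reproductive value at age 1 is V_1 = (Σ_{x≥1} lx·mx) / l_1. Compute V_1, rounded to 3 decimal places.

lx·mx for x ≥ 1: 0.4896, 0.4293, 0.1332, 0.0804, 0.0184, 0 → sum = 1.1509
V_1 = 1.1509 / l_1 = 1.1509 / 0.51 = 2.256667… → 2.257

2.257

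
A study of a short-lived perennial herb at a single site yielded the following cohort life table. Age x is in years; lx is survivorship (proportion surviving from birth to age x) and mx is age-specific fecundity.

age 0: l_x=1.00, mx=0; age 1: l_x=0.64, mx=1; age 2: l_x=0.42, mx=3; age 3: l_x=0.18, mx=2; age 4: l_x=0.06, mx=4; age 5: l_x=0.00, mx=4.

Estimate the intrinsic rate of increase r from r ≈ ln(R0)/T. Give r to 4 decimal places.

0.4405

R0 = Σ lx·mx = 0 + 0.64 + 1.26 + 0.36 + 0.24 + 0 = 2.5
Σ x·lx·mx = 5.2; T = 5.2/2.5 = 2.08
r ≈ ln(R0)/T = ln(2.5)/2.08 = 0.440524… → 0.4405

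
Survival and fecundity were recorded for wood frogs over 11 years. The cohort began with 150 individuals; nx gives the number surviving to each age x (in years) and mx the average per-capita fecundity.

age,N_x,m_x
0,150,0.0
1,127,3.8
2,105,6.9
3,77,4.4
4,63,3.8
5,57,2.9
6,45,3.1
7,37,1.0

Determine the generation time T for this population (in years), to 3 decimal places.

lx = nx/n0 = nx/150: 1, 0.84667…, 0.7, 0.51333…, 0.42, 0.38, 0.3, 0.24667…
lx·mx: 0, 3.217333…, 4.83, 2.258667…, 1.596, 1.102, 0.93, 0.246667… → R0 = 14.180667…
x·lx·mx: 0, 3.217333…, 9.66, 6.776…, 6.384, 5.51, 5.58, 1.726667… → Σ = 38.854…
T = 38.854… / 14.180667… = 2.739928… → 2.740

2.740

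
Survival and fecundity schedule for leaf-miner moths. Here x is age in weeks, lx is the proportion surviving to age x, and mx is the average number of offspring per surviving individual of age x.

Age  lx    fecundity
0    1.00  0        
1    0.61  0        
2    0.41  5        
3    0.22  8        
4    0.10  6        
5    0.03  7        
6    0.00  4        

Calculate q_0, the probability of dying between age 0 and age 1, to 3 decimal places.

0.390

q_0 = (l_0 − l_1) / l_0 = (1 − 0.61) / 1
     = 0.39 / 1 = 0.39 → 0.390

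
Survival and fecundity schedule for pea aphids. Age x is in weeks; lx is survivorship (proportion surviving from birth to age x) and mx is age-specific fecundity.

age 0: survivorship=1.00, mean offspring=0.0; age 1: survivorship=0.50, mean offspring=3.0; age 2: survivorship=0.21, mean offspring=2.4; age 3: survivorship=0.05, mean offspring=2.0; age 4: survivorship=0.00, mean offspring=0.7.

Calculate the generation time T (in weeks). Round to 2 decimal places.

lx·mx: 0, 1.5, 0.504, 0.1, 0 → R0 = 2.104
x·lx·mx: 0, 1.5, 1.008, 0.3, 0 → Σ = 2.808
T = 2.808 / 2.104 = 1.334601… → 1.33

1.33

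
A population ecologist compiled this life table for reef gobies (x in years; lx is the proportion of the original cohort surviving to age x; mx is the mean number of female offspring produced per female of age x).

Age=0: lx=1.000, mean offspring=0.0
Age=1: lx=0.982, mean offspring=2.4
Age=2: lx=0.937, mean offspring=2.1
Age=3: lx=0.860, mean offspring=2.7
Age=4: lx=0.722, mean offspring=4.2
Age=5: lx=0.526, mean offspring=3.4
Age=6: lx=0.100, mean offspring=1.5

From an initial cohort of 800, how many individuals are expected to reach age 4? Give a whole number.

578

Expected survivors = N0 · l_4 = 800 × 0.722 = 577.6 → 578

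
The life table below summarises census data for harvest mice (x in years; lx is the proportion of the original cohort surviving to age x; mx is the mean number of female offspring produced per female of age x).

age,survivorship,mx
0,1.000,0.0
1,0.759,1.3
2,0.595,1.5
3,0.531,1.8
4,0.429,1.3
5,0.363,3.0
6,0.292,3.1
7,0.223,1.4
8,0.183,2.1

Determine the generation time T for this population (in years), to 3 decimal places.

3.946

lx·mx: 0, 0.9867, 0.8925, 0.9558, 0.5577, 1.089, 0.9052, 0.3122, 0.3843 → R0 = 6.0834
x·lx·mx: 0, 0.9867, 1.785, 2.8674, 2.2308, 5.445, 5.4312, 2.1854, 3.0744 → Σ = 24.0059
T = 24.0059 / 6.0834 = 3.946132… → 3.946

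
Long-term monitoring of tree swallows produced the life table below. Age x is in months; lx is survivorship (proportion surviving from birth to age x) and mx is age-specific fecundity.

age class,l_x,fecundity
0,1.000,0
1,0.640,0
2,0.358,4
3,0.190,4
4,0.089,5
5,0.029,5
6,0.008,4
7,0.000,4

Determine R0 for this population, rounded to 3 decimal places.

2.814

lx·mx by age: 0, 0, 1.432, 0.76, 0.445, 0.145, 0.032, 0
R0 = Σ lx·mx = 2.814 → 2.814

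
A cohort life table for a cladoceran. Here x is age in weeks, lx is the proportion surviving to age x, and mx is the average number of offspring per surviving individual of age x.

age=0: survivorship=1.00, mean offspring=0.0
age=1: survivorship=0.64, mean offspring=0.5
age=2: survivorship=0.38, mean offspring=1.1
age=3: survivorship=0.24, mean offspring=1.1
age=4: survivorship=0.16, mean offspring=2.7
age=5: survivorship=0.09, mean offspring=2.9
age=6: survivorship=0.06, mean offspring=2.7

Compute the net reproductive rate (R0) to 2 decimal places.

lx·mx by age: 0, 0.32, 0.418, 0.264, 0.432, 0.261, 0.162
R0 = Σ lx·mx = 1.857 → 1.86

1.86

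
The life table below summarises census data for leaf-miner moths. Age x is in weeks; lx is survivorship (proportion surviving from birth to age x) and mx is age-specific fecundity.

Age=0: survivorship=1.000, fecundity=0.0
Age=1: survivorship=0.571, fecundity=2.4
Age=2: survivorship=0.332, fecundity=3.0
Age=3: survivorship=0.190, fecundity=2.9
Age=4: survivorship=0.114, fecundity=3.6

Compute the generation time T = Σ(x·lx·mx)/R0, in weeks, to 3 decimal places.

lx·mx: 0, 1.3704, 0.996, 0.551, 0.4104 → R0 = 3.3278
x·lx·mx: 0, 1.3704, 1.992, 1.653, 1.6416 → Σ = 6.657
T = 6.657 / 3.3278 = 2.000421… → 2.000

2.000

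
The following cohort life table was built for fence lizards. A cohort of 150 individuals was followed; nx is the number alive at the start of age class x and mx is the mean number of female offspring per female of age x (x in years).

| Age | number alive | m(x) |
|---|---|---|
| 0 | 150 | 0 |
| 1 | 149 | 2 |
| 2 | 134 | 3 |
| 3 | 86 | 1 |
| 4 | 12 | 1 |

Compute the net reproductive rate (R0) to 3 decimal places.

lx = nx/n0 = nx/150: 1, 0.99333…, 0.89333…, 0.57333…, 0.08
lx·mx by age: 0, 1.986667…, 2.68…, 0.573333…, 0.08
R0 = Σ lx·mx = 5.32… → 5.320

5.320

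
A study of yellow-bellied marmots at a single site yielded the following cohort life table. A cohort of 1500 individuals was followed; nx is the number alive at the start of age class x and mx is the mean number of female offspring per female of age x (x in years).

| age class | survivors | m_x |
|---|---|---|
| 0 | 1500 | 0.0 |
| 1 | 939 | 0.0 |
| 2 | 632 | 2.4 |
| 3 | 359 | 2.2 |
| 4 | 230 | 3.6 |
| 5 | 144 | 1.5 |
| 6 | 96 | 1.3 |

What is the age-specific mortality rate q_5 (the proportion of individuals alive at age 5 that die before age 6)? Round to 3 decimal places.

0.333

lx = nx/n0 = nx/1500: 1, 0.626, 0.42133…, 0.23933…, 0.15333…, 0.096, 0.064
q_5 = (l_5 − l_6) / l_5 = (0.096 − 0.064) / 0.096
     = 0.032 / 0.096 = 0.333333… → 0.333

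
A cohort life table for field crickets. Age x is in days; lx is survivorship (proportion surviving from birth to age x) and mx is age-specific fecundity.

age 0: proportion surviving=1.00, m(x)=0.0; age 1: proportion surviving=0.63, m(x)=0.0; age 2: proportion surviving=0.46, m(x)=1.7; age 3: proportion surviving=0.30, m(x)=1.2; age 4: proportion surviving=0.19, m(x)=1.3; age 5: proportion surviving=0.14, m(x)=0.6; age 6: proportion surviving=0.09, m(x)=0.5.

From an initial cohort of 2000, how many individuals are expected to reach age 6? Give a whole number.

180

Expected survivors = N0 · l_6 = 2000 × 0.09 = 180 → 180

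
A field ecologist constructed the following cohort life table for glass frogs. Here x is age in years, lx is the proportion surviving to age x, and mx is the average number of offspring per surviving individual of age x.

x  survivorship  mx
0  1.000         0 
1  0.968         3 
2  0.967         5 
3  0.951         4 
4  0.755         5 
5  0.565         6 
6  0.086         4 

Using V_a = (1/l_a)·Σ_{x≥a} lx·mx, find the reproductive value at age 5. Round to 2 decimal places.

lx·mx for x ≥ 5: 3.39, 0.344 → sum = 3.734
V_5 = 3.734 / l_5 = 3.734 / 0.565 = 6.60885… → 6.61

6.61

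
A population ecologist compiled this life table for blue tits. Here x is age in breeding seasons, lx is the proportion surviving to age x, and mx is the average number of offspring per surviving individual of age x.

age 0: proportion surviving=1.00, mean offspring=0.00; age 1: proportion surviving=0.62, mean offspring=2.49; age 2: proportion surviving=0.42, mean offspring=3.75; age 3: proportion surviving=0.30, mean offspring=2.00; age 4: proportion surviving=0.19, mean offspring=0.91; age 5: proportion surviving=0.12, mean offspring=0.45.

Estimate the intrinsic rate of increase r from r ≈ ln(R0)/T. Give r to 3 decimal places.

R0 = Σ lx·mx = 0 + 1.5438 + 1.575 + 0.6 + 0.1729 + 0.054 = 3.9457
Σ x·lx·mx = 7.4554; T = 7.4554/3.9457 = 1.8895…
r ≈ ln(R0)/T = ln(3.9457)/1.8895… = 0.72645… → 0.726

0.726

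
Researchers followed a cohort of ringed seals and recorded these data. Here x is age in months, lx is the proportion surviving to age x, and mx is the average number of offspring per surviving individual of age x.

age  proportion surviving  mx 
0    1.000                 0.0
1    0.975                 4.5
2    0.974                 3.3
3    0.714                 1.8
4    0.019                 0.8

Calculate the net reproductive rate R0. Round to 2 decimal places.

lx·mx by age: 0, 4.3875, 3.2142, 1.2852, 0.0152
R0 = Σ lx·mx = 8.9021 → 8.90

8.90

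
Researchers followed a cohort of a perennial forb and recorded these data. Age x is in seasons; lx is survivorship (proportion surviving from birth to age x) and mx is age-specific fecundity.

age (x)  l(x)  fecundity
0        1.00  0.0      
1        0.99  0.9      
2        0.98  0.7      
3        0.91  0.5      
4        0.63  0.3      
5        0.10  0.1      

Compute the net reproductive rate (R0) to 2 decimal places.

2.23

lx·mx by age: 0, 0.891, 0.686, 0.455, 0.189, 0.01
R0 = Σ lx·mx = 2.231 → 2.23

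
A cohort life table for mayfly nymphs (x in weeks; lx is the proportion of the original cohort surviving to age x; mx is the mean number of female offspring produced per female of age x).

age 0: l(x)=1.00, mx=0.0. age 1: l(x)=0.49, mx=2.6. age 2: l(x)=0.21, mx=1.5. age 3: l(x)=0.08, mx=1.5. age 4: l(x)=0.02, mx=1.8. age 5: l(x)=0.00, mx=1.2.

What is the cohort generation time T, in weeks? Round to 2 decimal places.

1.38

lx·mx: 0, 1.274, 0.315, 0.12, 0.036, 0 → R0 = 1.745
x·lx·mx: 0, 1.274, 0.63, 0.36, 0.144, 0 → Σ = 2.408
T = 2.408 / 1.745 = 1.379943… → 1.38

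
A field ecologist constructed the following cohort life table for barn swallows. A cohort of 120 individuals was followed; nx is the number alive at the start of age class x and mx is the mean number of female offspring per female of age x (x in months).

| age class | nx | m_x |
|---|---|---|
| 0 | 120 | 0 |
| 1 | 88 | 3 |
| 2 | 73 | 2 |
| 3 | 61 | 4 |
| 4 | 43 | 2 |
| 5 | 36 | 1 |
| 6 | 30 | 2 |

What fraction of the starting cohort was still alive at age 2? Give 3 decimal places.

0.608

l_2 = n_2/n_0 = 73/120 = 0.608333… → 0.608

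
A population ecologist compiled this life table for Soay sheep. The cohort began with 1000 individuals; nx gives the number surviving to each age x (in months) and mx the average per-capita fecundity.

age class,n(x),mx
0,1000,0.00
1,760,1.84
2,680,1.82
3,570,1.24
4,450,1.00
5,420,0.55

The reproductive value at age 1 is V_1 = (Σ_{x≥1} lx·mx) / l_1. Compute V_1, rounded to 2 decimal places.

5.29

lx = nx/n0 = nx/1000: 1, 0.76, 0.68, 0.57, 0.45, 0.42
lx·mx for x ≥ 1: 1.3984, 1.2376, 0.7068, 0.45, 0.231 → sum = 4.0238
V_1 = 4.0238 / l_1 = 4.0238 / 0.76 = 5.294474… → 5.29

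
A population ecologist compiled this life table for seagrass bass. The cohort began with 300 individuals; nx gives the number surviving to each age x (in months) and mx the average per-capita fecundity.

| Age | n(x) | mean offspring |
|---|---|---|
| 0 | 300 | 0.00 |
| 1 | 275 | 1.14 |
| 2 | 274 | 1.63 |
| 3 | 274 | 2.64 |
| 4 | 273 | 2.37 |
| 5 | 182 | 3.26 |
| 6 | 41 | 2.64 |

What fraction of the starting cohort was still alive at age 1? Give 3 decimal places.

l_1 = n_1/n_0 = 275/300 = 0.916667… → 0.917

0.917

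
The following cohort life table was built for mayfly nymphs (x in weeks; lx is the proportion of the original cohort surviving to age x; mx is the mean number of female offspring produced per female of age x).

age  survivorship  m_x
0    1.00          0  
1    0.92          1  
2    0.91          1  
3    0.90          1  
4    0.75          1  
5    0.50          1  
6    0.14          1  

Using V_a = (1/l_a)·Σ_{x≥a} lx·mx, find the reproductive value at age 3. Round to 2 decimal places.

lx·mx for x ≥ 3: 0.9, 0.75, 0.5, 0.14 → sum = 2.29
V_3 = 2.29 / l_3 = 2.29 / 0.9 = 2.544444… → 2.54

2.54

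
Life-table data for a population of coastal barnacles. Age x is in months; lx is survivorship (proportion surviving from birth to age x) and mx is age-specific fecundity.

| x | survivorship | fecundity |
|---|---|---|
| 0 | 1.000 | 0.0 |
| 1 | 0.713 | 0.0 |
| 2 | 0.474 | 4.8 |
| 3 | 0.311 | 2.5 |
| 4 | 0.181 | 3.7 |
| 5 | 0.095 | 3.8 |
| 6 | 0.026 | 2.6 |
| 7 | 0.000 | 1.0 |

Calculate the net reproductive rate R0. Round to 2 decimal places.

4.15

lx·mx by age: 0, 0, 2.2752, 0.7775, 0.6697, 0.361, 0.0676, 0
R0 = Σ lx·mx = 4.151 → 4.15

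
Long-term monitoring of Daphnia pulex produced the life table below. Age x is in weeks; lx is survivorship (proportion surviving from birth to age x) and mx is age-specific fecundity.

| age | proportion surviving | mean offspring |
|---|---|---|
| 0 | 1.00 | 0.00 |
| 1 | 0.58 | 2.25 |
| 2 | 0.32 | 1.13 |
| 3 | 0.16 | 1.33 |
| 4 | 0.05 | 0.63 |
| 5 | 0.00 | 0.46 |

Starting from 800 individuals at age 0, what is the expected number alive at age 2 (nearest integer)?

Expected survivors = N0 · l_2 = 800 × 0.32 = 256 → 256

256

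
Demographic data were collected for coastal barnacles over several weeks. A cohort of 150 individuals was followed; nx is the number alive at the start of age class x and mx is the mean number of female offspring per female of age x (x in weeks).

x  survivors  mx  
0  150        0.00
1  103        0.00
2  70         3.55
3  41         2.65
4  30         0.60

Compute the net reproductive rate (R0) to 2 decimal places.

lx = nx/n0 = nx/150: 1, 0.68667…, 0.46667…, 0.27333…, 0.2
lx·mx by age: 0, 0, 1.656667…, 0.724333…, 0.12
R0 = Σ lx·mx = 2.501… → 2.50

2.50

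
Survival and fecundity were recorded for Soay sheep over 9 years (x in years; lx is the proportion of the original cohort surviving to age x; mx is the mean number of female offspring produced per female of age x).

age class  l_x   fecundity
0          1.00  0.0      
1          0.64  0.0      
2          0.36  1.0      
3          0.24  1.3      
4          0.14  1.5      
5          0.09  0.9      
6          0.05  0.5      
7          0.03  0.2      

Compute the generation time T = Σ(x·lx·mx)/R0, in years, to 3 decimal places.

3.112

lx·mx: 0, 0, 0.36, 0.312, 0.21, 0.081, 0.025, 0.006 → R0 = 0.994
x·lx·mx: 0, 0, 0.72, 0.936, 0.84, 0.405, 0.15, 0.042 → Σ = 3.093
T = 3.093 / 0.994 = 3.11167… → 3.112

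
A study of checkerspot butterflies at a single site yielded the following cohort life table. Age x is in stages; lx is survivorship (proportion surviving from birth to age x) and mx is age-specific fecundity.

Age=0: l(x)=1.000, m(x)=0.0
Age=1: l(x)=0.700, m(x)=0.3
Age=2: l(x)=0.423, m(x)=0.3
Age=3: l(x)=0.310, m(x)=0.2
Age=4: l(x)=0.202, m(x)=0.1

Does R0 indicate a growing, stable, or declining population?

declining

R0 = Σ lx·mx = 0 + 0.21 + 0.1269 + 0.062 + 0.0202 = 0.4191
R0 < 1, so the population is declining.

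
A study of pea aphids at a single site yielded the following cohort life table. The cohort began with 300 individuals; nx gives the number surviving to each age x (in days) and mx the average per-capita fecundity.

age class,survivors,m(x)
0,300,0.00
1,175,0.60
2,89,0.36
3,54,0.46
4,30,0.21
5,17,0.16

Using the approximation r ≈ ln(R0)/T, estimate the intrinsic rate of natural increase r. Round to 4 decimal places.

-0.3405

lx = nx/n0 = nx/300: 1, 0.58333…, 0.29667…, 0.18, 0.1, 0.05667…
R0 = Σ lx·mx = 0 + 0.35… + 0.1068… + 0.0828 + 0.021 + 0.00907… = 0.569667…
Σ x·lx·mx = 0.941333…; T = 0.941333…/0.569667… = 1.65243…
r ≈ ln(R0)/T = ln(0.569667…)/1.65243… = -0.340531… → -0.3405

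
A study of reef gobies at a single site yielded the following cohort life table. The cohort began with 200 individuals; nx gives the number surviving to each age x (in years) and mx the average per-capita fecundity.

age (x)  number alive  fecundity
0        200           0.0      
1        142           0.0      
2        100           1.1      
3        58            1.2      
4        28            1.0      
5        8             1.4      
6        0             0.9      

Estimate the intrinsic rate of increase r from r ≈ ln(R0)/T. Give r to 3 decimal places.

lx = nx/n0 = nx/200: 1, 0.71, 0.5, 0.29, 0.14, 0.04, 0
R0 = Σ lx·mx = 0 + 0 + 0.55 + 0.348 + 0.14 + 0.056 + 0 = 1.094
Σ x·lx·mx = 2.984; T = 2.984/1.094 = 2.72761…
r ≈ ln(R0)/T = ln(1.094)/2.72761… = 0.03294… → 0.033

0.033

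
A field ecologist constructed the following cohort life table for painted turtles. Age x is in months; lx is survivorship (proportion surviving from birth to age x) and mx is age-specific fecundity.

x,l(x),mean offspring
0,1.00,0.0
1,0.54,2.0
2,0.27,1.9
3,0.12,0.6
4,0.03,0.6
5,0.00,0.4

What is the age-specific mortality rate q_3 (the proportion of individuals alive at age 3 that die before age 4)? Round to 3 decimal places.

q_3 = (l_3 − l_4) / l_3 = (0.12 − 0.03) / 0.12
     = 0.09 / 0.12 = 0.75 → 0.750

0.750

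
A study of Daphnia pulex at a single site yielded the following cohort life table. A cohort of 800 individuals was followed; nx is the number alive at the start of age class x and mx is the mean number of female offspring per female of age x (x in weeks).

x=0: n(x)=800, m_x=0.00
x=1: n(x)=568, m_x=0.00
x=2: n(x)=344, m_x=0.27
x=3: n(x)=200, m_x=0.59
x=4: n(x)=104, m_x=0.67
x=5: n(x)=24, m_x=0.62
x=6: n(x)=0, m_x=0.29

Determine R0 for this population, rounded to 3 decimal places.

0.369

lx = nx/n0 = nx/800: 1, 0.71, 0.43, 0.25, 0.13, 0.03, 0
lx·mx by age: 0, 0, 0.1161, 0.1475, 0.0871, 0.0186, 0
R0 = Σ lx·mx = 0.3693 → 0.369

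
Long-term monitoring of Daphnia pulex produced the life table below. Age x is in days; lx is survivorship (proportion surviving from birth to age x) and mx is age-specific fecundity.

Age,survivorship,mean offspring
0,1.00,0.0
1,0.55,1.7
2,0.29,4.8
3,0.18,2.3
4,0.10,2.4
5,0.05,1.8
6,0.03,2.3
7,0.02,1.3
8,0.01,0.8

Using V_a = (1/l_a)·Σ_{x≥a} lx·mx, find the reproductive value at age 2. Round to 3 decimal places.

lx·mx for x ≥ 2: 1.392, 0.414, 0.24, 0.09, 0.069, 0.026, 0.008 → sum = 2.239
V_2 = 2.239 / l_2 = 2.239 / 0.29 = 7.72069… → 7.721

7.721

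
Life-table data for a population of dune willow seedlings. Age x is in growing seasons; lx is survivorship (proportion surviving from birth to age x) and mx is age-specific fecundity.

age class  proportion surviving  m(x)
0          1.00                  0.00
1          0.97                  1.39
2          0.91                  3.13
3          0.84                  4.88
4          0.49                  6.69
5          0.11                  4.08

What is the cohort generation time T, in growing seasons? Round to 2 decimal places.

2.89

lx·mx: 0, 1.3483, 2.8483, 4.0992, 3.2781, 0.4488 → R0 = 12.0227
x·lx·mx: 0, 1.3483, 5.6966, 12.2976, 13.1124, 2.244 → Σ = 34.6989
T = 34.6989 / 12.0227 = 2.886115… → 2.89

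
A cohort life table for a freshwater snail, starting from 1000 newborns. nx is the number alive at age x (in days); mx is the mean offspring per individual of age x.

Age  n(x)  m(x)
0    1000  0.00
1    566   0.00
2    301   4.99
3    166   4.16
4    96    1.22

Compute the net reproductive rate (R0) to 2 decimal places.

2.31

lx = nx/n0 = nx/1000: 1, 0.566, 0.301, 0.166, 0.096
lx·mx by age: 0, 0, 1.50199, 0.69056, 0.11712
R0 = Σ lx·mx = 2.30967 → 2.31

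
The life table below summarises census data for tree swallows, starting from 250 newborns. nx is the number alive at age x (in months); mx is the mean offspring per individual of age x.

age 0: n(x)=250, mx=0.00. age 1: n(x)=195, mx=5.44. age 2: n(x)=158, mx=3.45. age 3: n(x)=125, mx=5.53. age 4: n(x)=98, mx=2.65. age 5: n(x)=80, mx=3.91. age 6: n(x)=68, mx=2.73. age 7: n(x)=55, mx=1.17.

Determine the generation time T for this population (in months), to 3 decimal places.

2.690

lx = nx/n0 = nx/250: 1, 0.78, 0.632, 0.5, 0.392, 0.32, 0.272, 0.22
lx·mx: 0, 4.2432, 2.1804, 2.765, 1.0388, 1.2512, 0.74256, 0.2574 → R0 = 12.47856
x·lx·mx: 0, 4.2432, 4.3608, 8.295, 4.1552, 6.256, 4.45536, 1.8018 → Σ = 33.56736
T = 33.56736 / 12.47856 = 2.690003… → 2.690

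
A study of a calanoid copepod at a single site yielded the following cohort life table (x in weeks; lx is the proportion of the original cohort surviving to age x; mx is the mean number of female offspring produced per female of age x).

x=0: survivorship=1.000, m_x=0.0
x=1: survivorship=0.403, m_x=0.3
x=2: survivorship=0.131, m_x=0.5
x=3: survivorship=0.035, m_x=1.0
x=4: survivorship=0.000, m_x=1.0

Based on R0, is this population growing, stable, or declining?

R0 = Σ lx·mx = 0 + 0.1209 + 0.0655 + 0.035 + 0 = 0.2214
R0 < 1, so the population is declining.

declining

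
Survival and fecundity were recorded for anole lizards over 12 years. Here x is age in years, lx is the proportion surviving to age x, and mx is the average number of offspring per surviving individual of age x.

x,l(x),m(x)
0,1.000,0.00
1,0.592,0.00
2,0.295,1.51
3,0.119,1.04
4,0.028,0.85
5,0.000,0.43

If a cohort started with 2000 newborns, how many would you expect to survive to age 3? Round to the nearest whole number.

Expected survivors = N0 · l_3 = 2000 × 0.119 = 238 → 238

238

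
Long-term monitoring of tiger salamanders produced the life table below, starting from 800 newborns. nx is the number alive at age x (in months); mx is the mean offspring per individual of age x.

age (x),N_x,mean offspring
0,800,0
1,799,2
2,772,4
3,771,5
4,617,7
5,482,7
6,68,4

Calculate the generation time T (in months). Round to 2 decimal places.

3.34

lx = nx/n0 = nx/800: 1, 0.99875, 0.965, 0.96375, 0.77125, 0.6025, 0.085
lx·mx: 0, 1.9975, 3.86, 4.81875, 5.39875, 4.2175, 0.34 → R0 = 20.6325
x·lx·mx: 0, 1.9975, 7.72, 14.45625, 21.595, 21.0875, 2.04 → Σ = 68.89625
T = 68.89625 / 20.6325 = 3.33921… → 3.34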